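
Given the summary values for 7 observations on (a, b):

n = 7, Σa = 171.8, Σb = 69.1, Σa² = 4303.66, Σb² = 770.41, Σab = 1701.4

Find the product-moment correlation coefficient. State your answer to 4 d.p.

0.0626

r = (nΣab − ΣaΣb) / √[(nΣa² − (Σa)²)(nΣb² − (Σb)²)]
Numerator: 7×1701.4 − 171.8×69.1 = 38.42
Denominator: √[(30125.62 − 29515.24)(5392.87 − 4774.81)] = √[610.38 × 618.06] = 614.2080
r = 38.42 / 614.2080 ≈ 0.0626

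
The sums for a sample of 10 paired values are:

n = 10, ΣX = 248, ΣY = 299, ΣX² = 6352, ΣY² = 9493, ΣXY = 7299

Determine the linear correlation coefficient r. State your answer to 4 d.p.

r = (nΣXY − ΣXΣY) / √[(nΣX² − (ΣX)²)(nΣY² − (ΣY)²)]
Numerator: 10×7299 − 248×299 = -1162
Denominator: √[(63520 − 61504)(94930 − 89401)] = √[2016 × 5529] = 3338.6321
r = -1162 / 3338.6321 ≈ -0.3480

-0.3480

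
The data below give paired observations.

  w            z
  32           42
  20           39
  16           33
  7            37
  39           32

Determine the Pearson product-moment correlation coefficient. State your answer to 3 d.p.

n = 5, Σw = 114, Σz = 183, Σw² = 3250, Σz² = 6767, Σwz = 4159
nΣwz − ΣwΣz = 20795 − 20862 = -67
nΣw² − (Σw)² = 16250 − 12996 = 3254; nΣz² − (Σz)² = 33835 − 33489 = 346
r = -67 / √(3254 × 346) = -67 / 1061.0768 ≈ -0.063

-0.063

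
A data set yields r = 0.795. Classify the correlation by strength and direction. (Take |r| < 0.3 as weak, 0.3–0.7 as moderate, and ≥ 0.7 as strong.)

r = 0.795 > 0 so the relationship is positive.
|r| = 0.795, which falls in the strong range.

strong positive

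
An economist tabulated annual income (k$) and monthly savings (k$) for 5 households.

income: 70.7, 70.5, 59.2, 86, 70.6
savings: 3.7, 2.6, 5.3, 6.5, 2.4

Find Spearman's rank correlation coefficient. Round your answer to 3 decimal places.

Rank income: 4, 2, 1, 5, 3
Rank savings: 3, 2, 4, 5, 1
d = rank(income) − rank(savings): 1, 0, -3, 0, 2; Σd² = 14
ρ = 1 − 6Σd² / [n(n²−1)] = 1 − 6×14 / (5×24) = 1 − 84/120 ≈ 0.300

0.300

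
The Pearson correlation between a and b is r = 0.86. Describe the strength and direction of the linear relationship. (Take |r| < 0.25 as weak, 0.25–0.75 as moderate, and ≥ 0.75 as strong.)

strong positive

r = 0.86 > 0 so the relationship is positive.
|r| = 0.86, which falls in the strong range.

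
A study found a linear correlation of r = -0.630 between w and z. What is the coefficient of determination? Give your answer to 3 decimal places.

r² = (-0.630)² = 0.397

0.397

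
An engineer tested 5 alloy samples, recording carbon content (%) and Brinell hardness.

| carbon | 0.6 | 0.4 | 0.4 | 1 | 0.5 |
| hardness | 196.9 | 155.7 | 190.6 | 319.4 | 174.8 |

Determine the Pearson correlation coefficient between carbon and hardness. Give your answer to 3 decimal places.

n = 5, Σx = 2.9, Σy = 1037.4, Σx² = 1.93, Σy² = 231911.86, Σxy = 663.46
nΣxy − ΣxΣy = 3317.3 − 3008.46 = 308.84
nΣx² − (Σx)² = 9.65 − 8.41 = 1.24; nΣy² − (Σy)² = 1159559.3 − 1076198.76 = 83360.54
r = 308.84 / √(1.24 × 83360.54) = 308.84 / 321.5075 ≈ 0.961

0.961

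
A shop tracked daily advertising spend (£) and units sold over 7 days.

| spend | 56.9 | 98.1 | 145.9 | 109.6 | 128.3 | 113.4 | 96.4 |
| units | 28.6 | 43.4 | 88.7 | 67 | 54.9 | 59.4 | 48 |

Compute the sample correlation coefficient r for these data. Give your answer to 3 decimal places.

0.895

n = 7, Σx = 748.6, Σy = 390, Σx² = 84773.6, Σy² = 23904.58, Σxy = 44576.24
nΣxy − ΣxΣy = 312033.68 − 291954 = 20079.68
nΣx² − (Σx)² = 593415.2 − 560401.96 = 33013.24; nΣy² − (Σy)² = 167332.06 − 152100 = 15232.06
r = 20079.68 / √(33013.24 × 15232.06) = 20079.68 / 22424.5324 ≈ 0.895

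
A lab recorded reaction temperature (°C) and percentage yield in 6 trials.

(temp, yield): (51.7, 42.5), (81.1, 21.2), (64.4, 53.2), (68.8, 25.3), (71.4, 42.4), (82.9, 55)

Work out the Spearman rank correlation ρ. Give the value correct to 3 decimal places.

Rank temp: 1, 5, 2, 3, 4, 6
Rank yield: 4, 1, 5, 2, 3, 6
d = rank(temp) − rank(yield): -3, 4, -3, 1, 1, 0; Σd² = 36
ρ = 1 − 6Σd² / [n(n²−1)] = 1 − 6×36 / (6×35) = 1 − 216/210 ≈ -0.029

-0.029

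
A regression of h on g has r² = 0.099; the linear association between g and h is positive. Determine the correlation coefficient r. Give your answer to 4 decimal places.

0.3146

|r| = √0.099 = 0.3146
The association is positive, so r = 0.3146.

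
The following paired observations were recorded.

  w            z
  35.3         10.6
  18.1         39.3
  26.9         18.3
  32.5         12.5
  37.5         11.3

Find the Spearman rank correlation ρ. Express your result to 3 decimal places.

-0.900

Rank w: 4, 1, 2, 3, 5
Rank z: 1, 5, 4, 3, 2
d = rank(w) − rank(z): 3, -4, -2, 0, 3; Σd² = 38
ρ = 1 − 6Σd² / [n(n²−1)] = 1 − 6×38 / (5×24) = 1 − 228/120 ≈ -0.900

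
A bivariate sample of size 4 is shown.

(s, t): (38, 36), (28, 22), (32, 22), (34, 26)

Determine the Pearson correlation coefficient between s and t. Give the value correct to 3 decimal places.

0.897

n = 4, Σs = 132, Σt = 106, Σs² = 4408, Σt² = 2940, Σst = 3572
nΣst − ΣsΣt = 14288 − 13992 = 296
nΣs² − (Σs)² = 17632 − 17424 = 208; nΣt² − (Σt)² = 11760 − 11236 = 524
r = 296 / √(208 × 524) = 296 / 330.1394 ≈ 0.897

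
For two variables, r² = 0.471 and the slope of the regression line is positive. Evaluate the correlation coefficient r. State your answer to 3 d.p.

|r| = √0.471 = 0.686
The association is positive, so r = 0.686.

0.686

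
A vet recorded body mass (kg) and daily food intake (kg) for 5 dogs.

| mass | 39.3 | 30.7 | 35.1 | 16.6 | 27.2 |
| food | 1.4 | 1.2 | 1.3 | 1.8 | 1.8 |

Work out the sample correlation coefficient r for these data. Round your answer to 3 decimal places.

n = 5, Σx = 148.9, Σy = 7.5, Σx² = 4734.39, Σy² = 11.57, Σxy = 216.33
nΣxy − ΣxΣy = 1081.65 − 1116.75 = -35.1
nΣx² − (Σx)² = 23671.95 − 22171.21 = 1500.74; nΣy² − (Σy)² = 57.85 − 56.25 = 1.6
r = -35.1 / √(1500.74 × 1.6) = -35.1 / 49.0019 ≈ -0.716

-0.716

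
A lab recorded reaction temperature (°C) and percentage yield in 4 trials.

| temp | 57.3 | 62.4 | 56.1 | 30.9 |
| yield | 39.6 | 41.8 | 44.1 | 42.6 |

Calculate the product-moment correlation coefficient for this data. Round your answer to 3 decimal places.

n = 4, Σx = 206.7, Σy = 168.1, Σx² = 11279.07, Σy² = 7074.97, Σxy = 8667.75
nΣxy − ΣxΣy = 34671 − 34746.27 = -75.27
nΣx² − (Σx)² = 45116.28 − 42724.89 = 2391.39; nΣy² − (Σy)² = 28299.88 − 28257.61 = 42.27
r = -75.27 / √(2391.39 × 42.27) = -75.27 / 317.9372 ≈ -0.237

-0.237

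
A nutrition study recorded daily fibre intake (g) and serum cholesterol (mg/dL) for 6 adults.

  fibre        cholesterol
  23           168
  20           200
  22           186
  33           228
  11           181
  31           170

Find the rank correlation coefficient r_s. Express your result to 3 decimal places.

Rank fibre: 4, 2, 3, 6, 1, 5
Rank cholesterol: 1, 5, 4, 6, 3, 2
d = rank(fibre) − rank(cholesterol): 3, -3, -1, 0, -2, 3; Σd² = 32
ρ = 1 − 6Σd² / [n(n²−1)] = 1 − 6×32 / (6×35) = 1 − 192/210 ≈ 0.086

0.086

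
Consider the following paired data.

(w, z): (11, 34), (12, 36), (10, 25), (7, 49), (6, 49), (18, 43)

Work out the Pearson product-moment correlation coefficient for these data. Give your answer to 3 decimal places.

-0.250

n = 6, Σw = 64, Σz = 236, Σw² = 774, Σz² = 9728, Σwz = 2467
nΣwz − ΣwΣz = 14802 − 15104 = -302
nΣw² − (Σw)² = 4644 − 4096 = 548; nΣz² − (Σz)² = 58368 − 55696 = 2672
r = -302 / √(548 × 2672) = -302 / 1210.0645 ≈ -0.250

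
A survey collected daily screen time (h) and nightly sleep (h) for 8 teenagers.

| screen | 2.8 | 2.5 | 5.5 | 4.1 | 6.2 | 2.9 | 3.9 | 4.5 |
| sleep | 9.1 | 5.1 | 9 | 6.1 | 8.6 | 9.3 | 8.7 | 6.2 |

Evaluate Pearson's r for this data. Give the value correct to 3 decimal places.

n = 8, Σx = 32.4, Σy = 62.1, Σx² = 143.46, Σy² = 501.61, Σxy = 254.86
nΣxy − ΣxΣy = 2038.88 − 2012.04 = 26.84
nΣx² − (Σx)² = 1147.68 − 1049.76 = 97.92; nΣy² − (Σy)² = 4012.88 − 3856.41 = 156.47
r = 26.84 / √(97.92 × 156.47) = 26.84 / 123.7802 ≈ 0.217

0.217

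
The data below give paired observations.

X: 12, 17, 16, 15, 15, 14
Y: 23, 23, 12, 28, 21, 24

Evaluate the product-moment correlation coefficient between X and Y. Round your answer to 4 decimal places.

n = 6, ΣX = 89, ΣY = 131, ΣX² = 1335, ΣY² = 3003, ΣXY = 1930
nΣXY − ΣXΣY = 11580 − 11659 = -79
nΣX² − (ΣX)² = 8010 − 7921 = 89; nΣY² − (ΣY)² = 18018 − 17161 = 857
r = -79 / √(89 × 857) = -79 / 276.1757 ≈ -0.2860

-0.2860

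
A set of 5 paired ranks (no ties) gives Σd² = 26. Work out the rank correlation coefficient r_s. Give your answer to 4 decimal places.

ρ = 1 − 6Σd² / [n(n²−1)] = 1 − 6×26 / (5×24)
  = 1 − 156/120 = 1 − 1.30000 ≈ -0.3000

-0.3000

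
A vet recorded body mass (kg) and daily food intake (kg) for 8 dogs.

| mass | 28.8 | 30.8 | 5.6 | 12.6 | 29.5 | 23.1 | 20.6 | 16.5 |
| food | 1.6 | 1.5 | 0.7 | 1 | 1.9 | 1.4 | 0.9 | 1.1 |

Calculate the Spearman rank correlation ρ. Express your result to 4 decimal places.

Rank mass: 6, 8, 1, 2, 7, 5, 4, 3
Rank food: 7, 6, 1, 3, 8, 5, 2, 4
d = rank(mass) − rank(food): -1, 2, 0, -1, -1, 0, 2, -1; Σd² = 12
ρ = 1 − 6Σd² / [n(n²−1)] = 1 − 6×12 / (8×63) = 1 − 72/504 ≈ 0.8571

0.8571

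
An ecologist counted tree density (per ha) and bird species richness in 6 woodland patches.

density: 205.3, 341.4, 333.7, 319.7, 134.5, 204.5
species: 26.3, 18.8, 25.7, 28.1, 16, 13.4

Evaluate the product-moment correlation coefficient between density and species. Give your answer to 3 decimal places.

n = 6, Σx = 1539.1, Σy = 128.3, Σx² = 432176.33, Σy² = 2930.79, Σxy = 34269.67
nΣxy − ΣxΣy = 205618.02 − 197466.53 = 8151.49
nΣx² − (Σx)² = 2593057.98 − 2368828.81 = 224229.17; nΣy² − (Σy)² = 17584.74 − 16460.89 = 1123.85
r = 8151.49 / √(224229.17 × 1123.85) = 8151.49 / 15874.5064 ≈ 0.513

0.513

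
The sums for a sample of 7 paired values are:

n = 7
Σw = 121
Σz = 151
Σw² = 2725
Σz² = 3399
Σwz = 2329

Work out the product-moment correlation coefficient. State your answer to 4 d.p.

-0.9384

r = (nΣwz − ΣwΣz) / √[(nΣw² − (Σw)²)(nΣz² − (Σz)²)]
Numerator: 7×2329 − 121×151 = -1968
Denominator: √[(19075 − 14641)(23793 − 22801)] = √[4434 × 992] = 2097.2668
r = -1968 / 2097.2668 ≈ -0.9384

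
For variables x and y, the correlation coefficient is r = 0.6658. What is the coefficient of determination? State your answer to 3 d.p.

0.443

r² = (0.6658)² = 0.443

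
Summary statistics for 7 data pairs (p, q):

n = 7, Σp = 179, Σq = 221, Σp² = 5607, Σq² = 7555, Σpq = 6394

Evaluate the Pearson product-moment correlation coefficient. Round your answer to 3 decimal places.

0.963

r = (nΣpq − ΣpΣq) / √[(nΣp² − (Σp)²)(nΣq² − (Σq)²)]
Numerator: 7×6394 − 179×221 = 5199
Denominator: √[(39249 − 32041)(52885 − 48841)] = √[7208 × 4044] = 5398.9955
r = 5199 / 5398.9955 ≈ 0.963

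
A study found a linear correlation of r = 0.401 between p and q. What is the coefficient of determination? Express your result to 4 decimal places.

r² = (0.401)² = 0.1608

0.1608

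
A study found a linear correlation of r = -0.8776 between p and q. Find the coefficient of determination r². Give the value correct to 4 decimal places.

0.7702

r² = (-0.8776)² = 0.7702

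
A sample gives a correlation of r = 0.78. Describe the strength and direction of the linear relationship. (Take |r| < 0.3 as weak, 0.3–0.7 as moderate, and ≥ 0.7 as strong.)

r = 0.78 > 0 so the relationship is positive.
|r| = 0.78, which falls in the strong range.

strong positive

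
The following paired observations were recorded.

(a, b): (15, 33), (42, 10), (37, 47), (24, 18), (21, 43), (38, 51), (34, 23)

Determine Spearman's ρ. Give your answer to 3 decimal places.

-0.036

Rank a: 1, 7, 5, 3, 2, 6, 4
Rank b: 4, 1, 6, 2, 5, 7, 3
d = rank(a) − rank(b): -3, 6, -1, 1, -3, -1, 1; Σd² = 58
ρ = 1 − 6Σd² / [n(n²−1)] = 1 − 6×58 / (7×48) = 1 − 348/336 ≈ -0.036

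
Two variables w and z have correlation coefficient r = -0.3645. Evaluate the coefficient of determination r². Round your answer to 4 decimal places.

0.1329

r² = (-0.3645)² = 0.1329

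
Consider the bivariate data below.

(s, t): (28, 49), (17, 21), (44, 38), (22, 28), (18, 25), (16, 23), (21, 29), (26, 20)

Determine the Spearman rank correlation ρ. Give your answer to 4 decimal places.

0.5714

Rank s: 7, 2, 8, 5, 3, 1, 4, 6
Rank t: 8, 2, 7, 5, 4, 3, 6, 1
d = rank(s) − rank(t): -1, 0, 1, 0, -1, -2, -2, 5; Σd² = 36
ρ = 1 − 6Σd² / [n(n²−1)] = 1 − 6×36 / (8×63) = 1 − 216/504 ≈ 0.5714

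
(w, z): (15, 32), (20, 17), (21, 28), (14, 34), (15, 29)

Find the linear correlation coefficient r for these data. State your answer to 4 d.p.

-0.7136

n = 5, Σw = 85, Σz = 140, Σw² = 1487, Σz² = 4094, Σwz = 2319
nΣwz − ΣwΣz = 11595 − 11900 = -305
nΣw² − (Σw)² = 7435 − 7225 = 210; nΣz² − (Σz)² = 20470 − 19600 = 870
r = -305 / √(210 × 870) = -305 / 427.4342 ≈ -0.7136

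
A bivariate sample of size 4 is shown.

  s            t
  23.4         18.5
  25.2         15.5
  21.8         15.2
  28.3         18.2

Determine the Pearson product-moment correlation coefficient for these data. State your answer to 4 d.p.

0.4689

n = 4, Σs = 98.7, Σt = 67.4, Σs² = 2458.73, Σt² = 1144.78, Σst = 1669.92
nΣst − ΣsΣt = 6679.68 − 6652.38 = 27.3
nΣs² − (Σs)² = 9834.92 − 9741.69 = 93.23; nΣt² − (Σt)² = 4579.12 − 4542.76 = 36.36
r = 27.3 / √(93.23 × 36.36) = 27.3 / 58.2224 ≈ 0.4689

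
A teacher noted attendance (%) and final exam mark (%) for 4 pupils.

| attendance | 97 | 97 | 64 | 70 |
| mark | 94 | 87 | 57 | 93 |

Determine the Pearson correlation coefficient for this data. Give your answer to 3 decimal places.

0.626

n = 4, Σx = 328, Σy = 331, Σx² = 27814, Σy² = 28303, Σxy = 27715
nΣxy − ΣxΣy = 110860 − 108568 = 2292
nΣx² − (Σx)² = 111256 − 107584 = 3672; nΣy² − (Σy)² = 113212 − 109561 = 3651
r = 2292 / √(3672 × 3651) = 2292 / 3661.4849 ≈ 0.626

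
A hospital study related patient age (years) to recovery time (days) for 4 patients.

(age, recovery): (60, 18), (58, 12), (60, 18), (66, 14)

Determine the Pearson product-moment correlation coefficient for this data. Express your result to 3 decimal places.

n = 4, Σx = 244, Σy = 62, Σx² = 14920, Σy² = 988, Σxy = 3780
nΣxy − ΣxΣy = 15120 − 15128 = -8
nΣx² − (Σx)² = 59680 − 59536 = 144; nΣy² − (Σy)² = 3952 − 3844 = 108
r = -8 / √(144 × 108) = -8 / 124.7077 ≈ -0.064

-0.064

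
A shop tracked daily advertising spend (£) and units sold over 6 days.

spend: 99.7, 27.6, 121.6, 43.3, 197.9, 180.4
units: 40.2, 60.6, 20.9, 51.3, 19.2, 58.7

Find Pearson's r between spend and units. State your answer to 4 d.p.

n = 6, Σx = 670.5, Σy = 250.9, Σx² = 99071.87, Σy² = 12171.23, Σxy = 24832.39
nΣxy − ΣxΣy = 148994.34 − 168228.45 = -19234.11
nΣx² − (Σx)² = 594431.22 − 449570.25 = 144860.97; nΣy² − (Σy)² = 73027.38 − 62950.81 = 10076.57
r = -19234.11 / √(144860.97 × 10076.57) = -19234.11 / 38206.0428 ≈ -0.5034

-0.5034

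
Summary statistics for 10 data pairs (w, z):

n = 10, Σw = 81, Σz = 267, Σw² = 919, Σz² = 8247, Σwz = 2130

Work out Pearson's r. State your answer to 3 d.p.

r = (nΣwz − ΣwΣz) / √[(nΣw² − (Σw)²)(nΣz² − (Σz)²)]
Numerator: 10×2130 − 81×267 = -327
Denominator: √[(9190 − 6561)(82470 − 71289)] = √[2629 × 11181] = 5421.7017
r = -327 / 5421.7017 ≈ -0.060

-0.060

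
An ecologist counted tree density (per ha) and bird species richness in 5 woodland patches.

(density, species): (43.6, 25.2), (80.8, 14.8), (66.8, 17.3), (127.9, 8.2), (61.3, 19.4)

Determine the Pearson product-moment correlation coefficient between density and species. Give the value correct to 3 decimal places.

-0.970

n = 5, Σx = 380.4, Σy = 84.9, Σx² = 33007.94, Σy² = 1596.97, Σxy = 5688.2
nΣxy − ΣxΣy = 28441 − 32295.96 = -3854.96
nΣx² − (Σx)² = 165039.7 − 144704.16 = 20335.54; nΣy² − (Σy)² = 7984.85 − 7208.01 = 776.84
r = -3854.96 / √(20335.54 × 776.84) = -3854.96 / 3974.6020 ≈ -0.970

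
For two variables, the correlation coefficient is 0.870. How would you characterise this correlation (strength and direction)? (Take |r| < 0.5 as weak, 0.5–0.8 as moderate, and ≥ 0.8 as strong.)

r = 0.870 > 0 so the relationship is positive.
|r| = 0.870, which falls in the strong range.

strong positive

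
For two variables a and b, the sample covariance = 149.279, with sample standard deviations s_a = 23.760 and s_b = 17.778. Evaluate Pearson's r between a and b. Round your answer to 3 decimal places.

0.353

r = Cov(a,b) / (s_a · s_b) = 149.279 / (23.760 × 17.778)
  = 149.279 / 422.4053 ≈ 0.353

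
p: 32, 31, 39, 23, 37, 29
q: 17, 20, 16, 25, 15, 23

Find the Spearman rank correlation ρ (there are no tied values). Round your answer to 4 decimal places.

-0.9429

Rank p: 4, 3, 6, 1, 5, 2
Rank q: 3, 4, 2, 6, 1, 5
d = rank(p) − rank(q): 1, -1, 4, -5, 4, -3; Σd² = 68
ρ = 1 − 6Σd² / [n(n²−1)] = 1 − 6×68 / (6×35) = 1 − 408/210 ≈ -0.9429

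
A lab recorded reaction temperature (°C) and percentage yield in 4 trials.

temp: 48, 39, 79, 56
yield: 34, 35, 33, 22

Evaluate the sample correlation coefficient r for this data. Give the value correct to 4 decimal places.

-0.1478

n = 4, Σx = 222, Σy = 124, Σx² = 13202, Σy² = 3954, Σxy = 6836
nΣxy − ΣxΣy = 27344 − 27528 = -184
nΣx² − (Σx)² = 52808 − 49284 = 3524; nΣy² − (Σy)² = 15816 − 15376 = 440
r = -184 / √(3524 × 440) = -184 / 1245.2148 ≈ -0.1478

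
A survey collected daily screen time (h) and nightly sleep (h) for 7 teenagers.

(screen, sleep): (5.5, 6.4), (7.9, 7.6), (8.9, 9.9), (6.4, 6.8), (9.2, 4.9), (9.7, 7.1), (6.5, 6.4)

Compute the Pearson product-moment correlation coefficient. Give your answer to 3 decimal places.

n = 7, Σx = 54.1, Σy = 49.1, Σx² = 433.81, Σy² = 358.35, Σxy = 382.42
nΣxy − ΣxΣy = 2676.94 − 2656.31 = 20.63
nΣx² − (Σx)² = 3036.67 − 2926.81 = 109.86; nΣy² − (Σy)² = 2508.45 − 2410.81 = 97.64
r = 20.63 / √(109.86 × 97.64) = 20.63 / 103.5699 ≈ 0.199

0.199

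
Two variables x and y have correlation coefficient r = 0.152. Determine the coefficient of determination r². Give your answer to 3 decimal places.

r² = (0.152)² = 0.023

0.023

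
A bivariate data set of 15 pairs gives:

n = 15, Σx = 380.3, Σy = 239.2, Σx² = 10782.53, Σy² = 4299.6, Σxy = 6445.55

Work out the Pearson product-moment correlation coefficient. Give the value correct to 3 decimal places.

r = (nΣxy − ΣxΣy) / √[(nΣx² − (Σx)²)(nΣy² − (Σy)²)]
Numerator: 15×6445.55 − 380.3×239.2 = 5715.49
Denominator: √[(161737.95 − 144628.09)(64494 − 57216.64)] = √[17109.86 × 7277.36] = 11158.6115
r = 5715.49 / 11158.6115 ≈ 0.512

0.512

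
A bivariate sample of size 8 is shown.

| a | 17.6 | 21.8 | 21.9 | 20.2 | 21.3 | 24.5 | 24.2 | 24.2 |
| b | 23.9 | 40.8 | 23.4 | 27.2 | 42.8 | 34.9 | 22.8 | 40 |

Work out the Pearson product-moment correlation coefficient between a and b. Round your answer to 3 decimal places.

n = 8, Σa = 175.7, Σb = 255.8, Σa² = 3897.87, Σb² = 8692.94, Σab = 5658.43
nΣab − ΣaΣb = 45267.44 − 44944.06 = 323.38
nΣa² − (Σa)² = 31182.96 − 30870.49 = 312.47; nΣb² − (Σb)² = 69543.52 − 65433.64 = 4109.88
r = 323.38 / √(312.47 × 4109.88) = 323.38 / 1133.2318 ≈ 0.285

0.285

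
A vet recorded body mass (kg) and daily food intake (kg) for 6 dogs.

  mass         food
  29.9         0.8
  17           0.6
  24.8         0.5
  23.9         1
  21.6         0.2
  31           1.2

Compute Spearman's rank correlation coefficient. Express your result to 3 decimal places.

0.600

Rank mass: 5, 1, 4, 3, 2, 6
Rank food: 4, 3, 2, 5, 1, 6
d = rank(mass) − rank(food): 1, -2, 2, -2, 1, 0; Σd² = 14
ρ = 1 − 6Σd² / [n(n²−1)] = 1 − 6×14 / (6×35) = 1 − 84/210 ≈ 0.600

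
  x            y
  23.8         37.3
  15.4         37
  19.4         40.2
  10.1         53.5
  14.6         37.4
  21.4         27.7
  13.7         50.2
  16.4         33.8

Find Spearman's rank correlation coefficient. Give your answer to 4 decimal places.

-0.6667

Rank x: 8, 4, 6, 1, 3, 7, 2, 5
Rank y: 4, 3, 6, 8, 5, 1, 7, 2
d = rank(x) − rank(y): 4, 1, 0, -7, -2, 6, -5, 3; Σd² = 140
ρ = 1 − 6Σd² / [n(n²−1)] = 1 − 6×140 / (8×63) = 1 − 840/504 ≈ -0.6667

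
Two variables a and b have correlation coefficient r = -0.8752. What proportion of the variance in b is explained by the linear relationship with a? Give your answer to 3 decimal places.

0.766

r² = (-0.8752)² = 0.766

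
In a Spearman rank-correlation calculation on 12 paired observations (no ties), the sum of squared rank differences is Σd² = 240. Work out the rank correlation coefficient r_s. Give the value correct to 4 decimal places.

0.1608

ρ = 1 − 6Σd² / [n(n²−1)] = 1 − 6×240 / (12×143)
  = 1 − 1440/1716 = 1 − 0.83916 ≈ 0.1608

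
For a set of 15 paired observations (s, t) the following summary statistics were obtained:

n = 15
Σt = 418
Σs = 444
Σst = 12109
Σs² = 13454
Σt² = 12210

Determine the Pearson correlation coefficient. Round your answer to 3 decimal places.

r = (nΣst − ΣsΣt) / √[(nΣs² − (Σs)²)(nΣt² − (Σt)²)]
Numerator: 15×12109 − 444×418 = -3957
Denominator: √[(201810 − 197136)(183150 − 174724)] = √[4674 × 8426] = 6275.5975
r = -3957 / 6275.5975 ≈ -0.631

-0.631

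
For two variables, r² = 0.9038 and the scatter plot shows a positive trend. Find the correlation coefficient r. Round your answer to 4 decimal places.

|r| = √0.9038 = 0.9507
The association is positive, so r = 0.9507.

0.9507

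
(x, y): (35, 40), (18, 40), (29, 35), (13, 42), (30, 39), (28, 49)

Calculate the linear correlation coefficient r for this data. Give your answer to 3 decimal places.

n = 6, Σx = 153, Σy = 245, Σx² = 4243, Σy² = 10111, Σxy = 6223
nΣxy − ΣxΣy = 37338 − 37485 = -147
nΣx² − (Σx)² = 25458 − 23409 = 2049; nΣy² − (Σy)² = 60666 − 60025 = 641
r = -147 / √(2049 × 641) = -147 / 1146.0406 ≈ -0.128

-0.128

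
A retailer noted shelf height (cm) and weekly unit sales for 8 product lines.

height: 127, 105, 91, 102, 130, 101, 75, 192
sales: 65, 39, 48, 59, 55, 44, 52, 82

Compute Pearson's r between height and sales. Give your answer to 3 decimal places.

n = 8, Σx = 923, Σy = 444, Σx² = 115429, Σy² = 25920, Σxy = 53974
nΣxy − ΣxΣy = 431792 − 409812 = 21980
nΣx² − (Σx)² = 923432 − 851929 = 71503; nΣy² − (Σy)² = 207360 − 197136 = 10224
r = 21980 / √(71503 × 10224) = 21980 / 27037.8748 ≈ 0.813

0.813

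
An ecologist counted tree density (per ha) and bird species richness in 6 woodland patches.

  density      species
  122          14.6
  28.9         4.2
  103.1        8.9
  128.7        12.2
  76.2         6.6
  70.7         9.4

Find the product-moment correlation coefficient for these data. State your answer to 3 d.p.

0.893

n = 6, Σx = 529.6, Σy = 55.9, Σx² = 53717.44, Σy² = 590.77, Σxy = 5557.81
nΣxy − ΣxΣy = 33346.86 − 29604.64 = 3742.22
nΣx² − (Σx)² = 322304.64 − 280476.16 = 41828.48; nΣy² − (Σy)² = 3544.62 − 3124.81 = 419.81
r = 3742.22 / √(41828.48 × 419.81) = 3742.22 / 4190.4671 ≈ 0.893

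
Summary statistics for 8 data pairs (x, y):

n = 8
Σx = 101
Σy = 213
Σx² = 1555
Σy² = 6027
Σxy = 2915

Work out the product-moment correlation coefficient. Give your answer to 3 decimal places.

0.716

r = (nΣxy − ΣxΣy) / √[(nΣx² − (Σx)²)(nΣy² − (Σy)²)]
Numerator: 8×2915 − 101×213 = 1807
Denominator: √[(12440 − 10201)(48216 − 45369)] = √[2239 × 2847] = 2524.7639
r = 1807 / 2524.7639 ≈ 0.716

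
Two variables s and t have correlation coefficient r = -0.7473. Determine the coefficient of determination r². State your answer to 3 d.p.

0.558

r² = (-0.7473)² = 0.558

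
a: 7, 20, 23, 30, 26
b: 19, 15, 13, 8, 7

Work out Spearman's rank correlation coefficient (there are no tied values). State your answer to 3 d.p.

Rank a: 1, 2, 3, 5, 4
Rank b: 5, 4, 3, 2, 1
d = rank(a) − rank(b): -4, -2, 0, 3, 3; Σd² = 38
ρ = 1 − 6Σd² / [n(n²−1)] = 1 − 6×38 / (5×24) = 1 − 228/120 ≈ -0.900

-0.900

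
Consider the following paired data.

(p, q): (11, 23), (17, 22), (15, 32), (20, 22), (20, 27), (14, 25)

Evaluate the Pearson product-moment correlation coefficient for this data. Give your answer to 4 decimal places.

n = 6, Σp = 97, Σq = 151, Σp² = 1631, Σq² = 3875, Σpq = 2437
nΣpq − ΣpΣq = 14622 − 14647 = -25
nΣp² − (Σp)² = 9786 − 9409 = 377; nΣq² − (Σq)² = 23250 − 22801 = 449
r = -25 / √(377 × 449) = -25 / 411.4280 ≈ -0.0608

-0.0608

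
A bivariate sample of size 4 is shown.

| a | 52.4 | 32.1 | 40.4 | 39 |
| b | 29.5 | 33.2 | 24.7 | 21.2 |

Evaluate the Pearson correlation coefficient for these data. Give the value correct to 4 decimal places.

n = 4, Σa = 163.9, Σb = 108.6, Σa² = 6929.33, Σb² = 3032.02, Σab = 4436.2
nΣab − ΣaΣb = 17744.8 − 17799.54 = -54.74
nΣa² − (Σa)² = 27717.32 − 26863.21 = 854.11; nΣb² − (Σb)² = 12128.08 − 11793.96 = 334.12
r = -54.74 / √(854.11 × 334.12) = -54.74 / 534.2052 ≈ -0.1025

-0.1025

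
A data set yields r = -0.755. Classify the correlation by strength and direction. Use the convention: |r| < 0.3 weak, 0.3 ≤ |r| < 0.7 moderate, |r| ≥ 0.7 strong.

strong negative

r = -0.755 < 0 so the relationship is negative.
|r| = 0.755, which falls in the strong range.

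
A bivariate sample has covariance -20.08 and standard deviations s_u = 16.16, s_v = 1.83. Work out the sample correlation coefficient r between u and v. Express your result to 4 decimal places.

-0.6790

r = Cov(u,v) / (s_u · s_v) = -20.08 / (16.16 × 1.83)
  = -20.08 / 29.5728 ≈ -0.6790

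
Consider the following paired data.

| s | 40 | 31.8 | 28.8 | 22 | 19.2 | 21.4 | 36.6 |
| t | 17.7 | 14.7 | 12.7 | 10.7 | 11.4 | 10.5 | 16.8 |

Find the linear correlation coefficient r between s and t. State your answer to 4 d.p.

n = 7, Σs = 199.8, Σt = 94.5, Σs² = 6090.84, Σt² = 1327.61, Σst = 2835.08
nΣst − ΣsΣt = 19845.56 − 18881.1 = 964.46
nΣs² − (Σs)² = 42635.88 − 39920.04 = 2715.84; nΣt² − (Σt)² = 9293.27 − 8930.25 = 363.02
r = 964.46 / √(2715.84 × 363.02) = 964.46 / 992.9271 ≈ 0.9713

0.9713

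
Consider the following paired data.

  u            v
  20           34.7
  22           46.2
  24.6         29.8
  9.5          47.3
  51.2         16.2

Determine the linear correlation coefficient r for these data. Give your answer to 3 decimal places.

-0.898

n = 5, Σu = 127.3, Σv = 174.2, Σu² = 4200.85, Σv² = 6726.3, Σuv = 3722.27
nΣuv − ΣuΣv = 18611.35 − 22175.66 = -3564.31
nΣu² − (Σu)² = 21004.25 − 16205.29 = 4798.96; nΣv² − (Σv)² = 33631.5 − 30345.64 = 3285.86
r = -3564.31 / √(4798.96 × 3285.86) = -3564.31 / 3970.9836 ≈ -0.898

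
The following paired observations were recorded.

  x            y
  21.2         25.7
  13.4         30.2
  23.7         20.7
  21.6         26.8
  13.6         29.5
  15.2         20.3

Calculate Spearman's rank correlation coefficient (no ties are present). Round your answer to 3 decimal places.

Rank x: 4, 1, 6, 5, 2, 3
Rank y: 3, 6, 2, 4, 5, 1
d = rank(x) − rank(y): 1, -5, 4, 1, -3, 2; Σd² = 56
ρ = 1 − 6Σd² / [n(n²−1)] = 1 − 6×56 / (6×35) = 1 − 336/210 ≈ -0.600

-0.600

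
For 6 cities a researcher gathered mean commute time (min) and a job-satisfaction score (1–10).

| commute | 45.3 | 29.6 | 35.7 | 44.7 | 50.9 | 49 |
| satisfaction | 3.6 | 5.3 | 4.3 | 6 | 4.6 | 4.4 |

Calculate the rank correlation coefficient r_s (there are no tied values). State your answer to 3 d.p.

Rank commute: 4, 1, 2, 3, 6, 5
Rank satisfaction: 1, 5, 2, 6, 4, 3
d = rank(commute) − rank(satisfaction): 3, -4, 0, -3, 2, 2; Σd² = 42
ρ = 1 − 6Σd² / [n(n²−1)] = 1 − 6×42 / (6×35) = 1 − 252/210 ≈ -0.200

-0.200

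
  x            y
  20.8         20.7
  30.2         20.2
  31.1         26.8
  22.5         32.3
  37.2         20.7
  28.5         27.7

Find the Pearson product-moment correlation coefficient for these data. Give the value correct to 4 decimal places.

-0.3468

n = 6, Σx = 170.3, Σy = 148.4, Σx² = 5014.23, Σy² = 3793.84, Σxy = 4160.32
nΣxy − ΣxΣy = 24961.92 − 25272.52 = -310.6
nΣx² − (Σx)² = 30085.38 − 29002.09 = 1083.29; nΣy² − (Σy)² = 22763.04 − 22022.56 = 740.48
r = -310.6 / √(1083.29 × 740.48) = -310.6 / 895.6308 ≈ -0.3468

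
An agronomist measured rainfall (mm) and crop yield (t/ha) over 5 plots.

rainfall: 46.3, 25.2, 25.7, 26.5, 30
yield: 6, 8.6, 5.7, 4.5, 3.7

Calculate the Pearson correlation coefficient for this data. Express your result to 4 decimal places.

n = 5, Σx = 153.7, Σy = 28.5, Σx² = 5041.47, Σy² = 176.39, Σxy = 871.26
nΣxy − ΣxΣy = 4356.3 − 4380.45 = -24.15
nΣx² − (Σx)² = 25207.35 − 23623.69 = 1583.66; nΣy² − (Σy)² = 881.95 − 812.25 = 69.7
r = -24.15 / √(1583.66 × 69.7) = -24.15 / 332.2365 ≈ -0.0727

-0.0727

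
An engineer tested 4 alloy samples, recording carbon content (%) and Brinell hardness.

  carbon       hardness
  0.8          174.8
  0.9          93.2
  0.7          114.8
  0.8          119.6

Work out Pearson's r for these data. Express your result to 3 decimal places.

-0.254

n = 4, Σx = 3.2, Σy = 502.4, Σx² = 2.58, Σy² = 66724.48, Σxy = 399.76
nΣxy − ΣxΣy = 1599.04 − 1607.68 = -8.64
nΣx² − (Σx)² = 10.32 − 10.24 = 0.08; nΣy² − (Σy)² = 266897.92 − 252405.76 = 14492.16
r = -8.64 / √(0.08 × 14492.16) = -8.64 / 34.0496 ≈ -0.254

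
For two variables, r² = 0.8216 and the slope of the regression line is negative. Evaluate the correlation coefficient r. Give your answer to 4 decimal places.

|r| = √0.8216 = 0.9064
The association is negative, so r = −0.9064.

-0.9064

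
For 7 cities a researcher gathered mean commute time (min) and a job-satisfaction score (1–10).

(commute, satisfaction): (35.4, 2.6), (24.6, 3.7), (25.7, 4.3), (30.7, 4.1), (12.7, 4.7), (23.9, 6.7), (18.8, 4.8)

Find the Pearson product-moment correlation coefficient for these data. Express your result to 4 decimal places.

n = 7, Σx = 171.8, Σy = 30.9, Σx² = 4547.24, Σy² = 145.77, Σxy = 729.5
nΣxy − ΣxΣy = 5106.5 − 5308.62 = -202.12
nΣx² − (Σx)² = 31830.68 − 29515.24 = 2315.44; nΣy² − (Σy)² = 1020.39 − 954.81 = 65.58
r = -202.12 / √(2315.44 × 65.58) = -202.12 / 389.6749 ≈ -0.5187

-0.5187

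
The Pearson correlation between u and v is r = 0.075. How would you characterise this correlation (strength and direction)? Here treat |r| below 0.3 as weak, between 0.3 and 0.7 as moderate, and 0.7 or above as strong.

r = 0.075 > 0 so the relationship is positive.
|r| = 0.075, which falls in the weak range.

weak positive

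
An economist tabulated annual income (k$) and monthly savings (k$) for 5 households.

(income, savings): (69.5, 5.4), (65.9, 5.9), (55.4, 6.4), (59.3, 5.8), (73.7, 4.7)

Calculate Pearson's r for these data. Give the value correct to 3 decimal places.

-0.913

n = 5, Σx = 323.8, Σy = 28.2, Σx² = 21190.4, Σy² = 160.66, Σxy = 1809
nΣxy − ΣxΣy = 9045 − 9131.16 = -86.16
nΣx² − (Σx)² = 105952 − 104846.44 = 1105.56; nΣy² − (Σy)² = 803.3 − 795.24 = 8.06
r = -86.16 / √(1105.56 × 8.06) = -86.16 / 94.3971 ≈ -0.913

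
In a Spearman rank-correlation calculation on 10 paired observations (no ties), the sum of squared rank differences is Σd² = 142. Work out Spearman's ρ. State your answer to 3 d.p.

ρ = 1 − 6Σd² / [n(n²−1)] = 1 − 6×142 / (10×99)
  = 1 − 852/990 = 1 − 0.8606 ≈ 0.139

0.139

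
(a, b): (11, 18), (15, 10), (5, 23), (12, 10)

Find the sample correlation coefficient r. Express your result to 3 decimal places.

-0.904

n = 4, Σa = 43, Σb = 61, Σa² = 515, Σb² = 1053, Σab = 583
nΣab − ΣaΣb = 2332 − 2623 = -291
nΣa² − (Σa)² = 2060 − 1849 = 211; nΣb² − (Σb)² = 4212 − 3721 = 491
r = -291 / √(211 × 491) = -291 / 321.8711 ≈ -0.904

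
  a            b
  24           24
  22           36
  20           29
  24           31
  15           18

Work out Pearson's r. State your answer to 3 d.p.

0.622

n = 5, Σa = 105, Σb = 138, Σa² = 2261, Σb² = 3998, Σab = 2962
nΣab − ΣaΣb = 14810 − 14490 = 320
nΣa² − (Σa)² = 11305 − 11025 = 280; nΣb² − (Σb)² = 19990 − 19044 = 946
r = 320 / √(280 × 946) = 320 / 514.6649 ≈ 0.622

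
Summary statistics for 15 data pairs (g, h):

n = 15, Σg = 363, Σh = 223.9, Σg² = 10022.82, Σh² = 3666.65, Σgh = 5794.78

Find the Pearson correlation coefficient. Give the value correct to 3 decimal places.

r = (nΣgh − ΣgΣh) / √[(nΣg² − (Σg)²)(nΣh² − (Σh)²)]
Numerator: 15×5794.78 − 363×223.9 = 5646
Denominator: √[(150342.3 − 131769)(54999.75 − 50131.21)] = √[18573.3 × 4868.54] = 9509.1984
r = 5646 / 9509.1984 ≈ 0.594

0.594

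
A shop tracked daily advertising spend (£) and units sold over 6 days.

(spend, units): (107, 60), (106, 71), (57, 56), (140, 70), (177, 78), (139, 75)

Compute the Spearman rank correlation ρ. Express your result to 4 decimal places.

0.7143

Rank spend: 3, 2, 1, 5, 6, 4
Rank units: 2, 4, 1, 3, 6, 5
d = rank(spend) − rank(units): 1, -2, 0, 2, 0, -1; Σd² = 10
ρ = 1 − 6Σd² / [n(n²−1)] = 1 − 6×10 / (6×35) = 1 − 60/210 ≈ 0.7143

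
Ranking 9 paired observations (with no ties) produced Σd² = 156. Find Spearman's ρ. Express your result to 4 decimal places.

ρ = 1 − 6Σd² / [n(n²−1)] = 1 − 6×156 / (9×80)
  = 1 − 936/720 = 1 − 1.30000 ≈ -0.3000

-0.3000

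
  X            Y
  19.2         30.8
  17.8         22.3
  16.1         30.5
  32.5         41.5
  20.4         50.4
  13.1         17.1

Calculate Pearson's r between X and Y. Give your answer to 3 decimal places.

n = 6, ΣX = 119.1, ΣY = 192.6, ΣX² = 2588.71, ΣY² = 6931, ΣXY = 4080.27
nΣXY − ΣXΣY = 24481.62 − 22938.66 = 1542.96
nΣX² − (ΣX)² = 15532.26 − 14184.81 = 1347.45; nΣY² − (ΣY)² = 41586 − 37094.76 = 4491.24
r = 1542.96 / √(1347.45 × 4491.24) = 1542.96 / 2460.0247 ≈ 0.627

0.627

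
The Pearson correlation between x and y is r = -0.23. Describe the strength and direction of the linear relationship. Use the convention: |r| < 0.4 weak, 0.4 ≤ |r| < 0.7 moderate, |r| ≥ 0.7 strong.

r = -0.23 < 0 so the relationship is negative.
|r| = 0.23, which falls in the weak range.

weak negative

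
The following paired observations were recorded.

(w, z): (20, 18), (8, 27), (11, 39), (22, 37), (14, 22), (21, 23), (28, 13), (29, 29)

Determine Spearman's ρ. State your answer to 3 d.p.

Rank w: 4, 1, 2, 6, 3, 5, 7, 8
Rank z: 2, 5, 8, 7, 3, 4, 1, 6
d = rank(w) − rank(z): 2, -4, -6, -1, 0, 1, 6, 2; Σd² = 98
ρ = 1 − 6Σd² / [n(n²−1)] = 1 − 6×98 / (8×63) = 1 − 588/504 ≈ -0.167

-0.167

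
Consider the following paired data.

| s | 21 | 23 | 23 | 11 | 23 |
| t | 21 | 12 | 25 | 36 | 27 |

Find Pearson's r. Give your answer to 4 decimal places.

n = 5, Σs = 101, Σt = 121, Σs² = 2149, Σt² = 3235, Σst = 2309
nΣst − ΣsΣt = 11545 − 12221 = -676
nΣs² − (Σs)² = 10745 − 10201 = 544; nΣt² − (Σt)² = 16175 − 14641 = 1534
r = -676 / √(544 × 1534) = -676 / 913.5075 ≈ -0.7400

-0.7400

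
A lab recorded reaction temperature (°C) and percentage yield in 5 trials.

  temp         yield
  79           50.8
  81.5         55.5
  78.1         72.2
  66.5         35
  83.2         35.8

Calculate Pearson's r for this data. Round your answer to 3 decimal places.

0.299

n = 5, Σx = 388.3, Σy = 249.3, Σx² = 30327.35, Σy² = 13380.37, Σxy = 19481.33
nΣxy − ΣxΣy = 97406.65 − 96803.19 = 603.46
nΣx² − (Σx)² = 151636.75 − 150776.89 = 859.86; nΣy² − (Σy)² = 66901.85 − 62150.49 = 4751.36
r = 603.46 / √(859.86 × 4751.36) = 603.46 / 2021.2631 ≈ 0.299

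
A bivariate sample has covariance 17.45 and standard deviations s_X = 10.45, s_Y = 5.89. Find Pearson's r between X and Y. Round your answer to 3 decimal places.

0.284

r = Cov(X,Y) / (s_X · s_Y) = 17.45 / (10.45 × 5.89)
  = 17.45 / 61.5505 ≈ 0.284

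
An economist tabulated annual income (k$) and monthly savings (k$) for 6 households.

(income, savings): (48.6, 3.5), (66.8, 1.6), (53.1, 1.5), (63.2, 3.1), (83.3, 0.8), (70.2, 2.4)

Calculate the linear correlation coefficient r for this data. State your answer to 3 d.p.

-0.630

n = 6, Σx = 385.2, Σy = 12.9, Σx² = 25504.98, Σy² = 33.07, Σxy = 787.67
nΣxy − ΣxΣy = 4726.02 − 4969.08 = -243.06
nΣx² − (Σx)² = 153029.88 − 148379.04 = 4650.84; nΣy² − (Σy)² = 198.42 − 166.41 = 32.01
r = -243.06 / √(4650.84 × 32.01) = -243.06 / 385.8411 ≈ -0.630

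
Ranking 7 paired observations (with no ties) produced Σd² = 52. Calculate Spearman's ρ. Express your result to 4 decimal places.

ρ = 1 − 6Σd² / [n(n²−1)] = 1 − 6×52 / (7×48)
  = 1 − 312/336 = 1 − 0.92857 ≈ 0.0714

0.0714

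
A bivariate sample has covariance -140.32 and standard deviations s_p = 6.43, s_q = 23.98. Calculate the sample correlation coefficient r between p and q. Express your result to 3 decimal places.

-0.910

r = Cov(p,q) / (s_p · s_q) = -140.32 / (6.43 × 23.98)
  = -140.32 / 154.1914 ≈ -0.910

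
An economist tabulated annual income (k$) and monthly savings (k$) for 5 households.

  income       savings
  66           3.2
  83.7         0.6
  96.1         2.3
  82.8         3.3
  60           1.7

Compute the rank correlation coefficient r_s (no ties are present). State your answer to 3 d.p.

-0.100

Rank income: 2, 4, 5, 3, 1
Rank savings: 4, 1, 3, 5, 2
d = rank(income) − rank(savings): -2, 3, 2, -2, -1; Σd² = 22
ρ = 1 − 6Σd² / [n(n²−1)] = 1 − 6×22 / (5×24) = 1 − 132/120 ≈ -0.100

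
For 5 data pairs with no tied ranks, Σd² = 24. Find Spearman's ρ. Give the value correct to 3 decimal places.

-0.200

ρ = 1 − 6Σd² / [n(n²−1)] = 1 − 6×24 / (5×24)
  = 1 − 144/120 = 1 − 1.2000 ≈ -0.200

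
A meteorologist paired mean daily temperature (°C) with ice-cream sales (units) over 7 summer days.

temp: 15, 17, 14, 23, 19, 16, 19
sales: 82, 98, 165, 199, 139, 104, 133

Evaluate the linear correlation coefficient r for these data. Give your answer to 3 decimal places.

0.600

n = 7, Σx = 123, Σy = 920, Σx² = 2217, Σy² = 130980, Σxy = 16615
nΣxy − ΣxΣy = 116305 − 113160 = 3145
nΣx² − (Σx)² = 15519 − 15129 = 390; nΣy² − (Σy)² = 916860 − 846400 = 70460
r = 3145 / √(390 × 70460) = 3145 / 5242.0797 ≈ 0.600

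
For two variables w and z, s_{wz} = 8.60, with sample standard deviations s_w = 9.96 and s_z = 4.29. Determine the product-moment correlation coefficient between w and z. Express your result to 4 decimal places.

0.2013

r = Cov(w,z) / (s_w · s_z) = 8.60 / (9.96 × 4.29)
  = 8.60 / 42.7284 ≈ 0.2013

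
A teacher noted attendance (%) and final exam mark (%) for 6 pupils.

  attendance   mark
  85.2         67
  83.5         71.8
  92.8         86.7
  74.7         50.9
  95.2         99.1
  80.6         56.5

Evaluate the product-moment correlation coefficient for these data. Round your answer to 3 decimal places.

0.971

n = 6, Σx = 512, Σy = 432, Σx² = 43982.62, Σy² = 32765, Σxy = 37539.91
nΣxy − ΣxΣy = 225239.46 − 221184 = 4055.46
nΣx² − (Σx)² = 263895.72 − 262144 = 1751.72; nΣy² − (Σy)² = 196590 − 186624 = 9966
r = 4055.46 / √(1751.72 × 9966) = 4055.46 / 4178.2343 ≈ 0.971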